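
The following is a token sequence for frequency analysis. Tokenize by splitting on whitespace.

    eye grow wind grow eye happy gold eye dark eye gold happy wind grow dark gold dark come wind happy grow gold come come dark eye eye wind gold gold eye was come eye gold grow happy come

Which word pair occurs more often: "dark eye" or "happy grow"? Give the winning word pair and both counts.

"dark eye" (2 vs 1)

"dark eye": 2 occurrences
"happy grow": 1 occurrence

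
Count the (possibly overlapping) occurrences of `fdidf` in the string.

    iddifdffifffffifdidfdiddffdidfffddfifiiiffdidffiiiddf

Sliding a length-5 window over the 53 characters (49 positions):
  position 16–20: fdidf
  position 26–30: fdidf
  position 42–46: fdidf

3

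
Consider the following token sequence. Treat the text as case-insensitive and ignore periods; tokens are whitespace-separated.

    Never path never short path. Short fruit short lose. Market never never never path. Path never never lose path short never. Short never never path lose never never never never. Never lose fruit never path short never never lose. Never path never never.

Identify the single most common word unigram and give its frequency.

"never", 21 times

Unigram frequencies (highest first):
  never: 21
  path: 8
  short: 6
  lose: 5
  fruit: 2
  market: 1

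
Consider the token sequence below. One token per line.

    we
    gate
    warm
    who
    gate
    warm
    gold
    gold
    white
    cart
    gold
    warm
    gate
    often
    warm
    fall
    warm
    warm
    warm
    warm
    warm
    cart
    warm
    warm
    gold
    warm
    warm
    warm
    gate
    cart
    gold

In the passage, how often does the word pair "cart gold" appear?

2

Scanning the 30 overlapping bigram windows for "cart gold":
  position 10–11: cart gold
  position 30–31: cart gold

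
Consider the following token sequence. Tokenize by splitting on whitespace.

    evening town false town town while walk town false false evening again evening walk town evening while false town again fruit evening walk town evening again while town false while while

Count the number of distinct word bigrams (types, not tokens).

22

31 tokens → 30 bigram windows in total.
Repeated bigrams (each contributes count−1 duplicates):
  town false: 3
  walk town: 3
  evening again: 2
  evening walk: 2
  false town: 2
  town evening: 2
8 duplicate windows → 30 − 8 = 22 distinct.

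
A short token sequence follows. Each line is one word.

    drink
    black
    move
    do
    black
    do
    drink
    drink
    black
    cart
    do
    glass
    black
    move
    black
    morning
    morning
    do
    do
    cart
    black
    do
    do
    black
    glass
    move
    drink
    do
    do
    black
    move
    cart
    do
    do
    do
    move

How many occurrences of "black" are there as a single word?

8

Scanning the 36 tokens for "black":
  position 2: black
  position 5: black
  position 9: black
  position 13: black
  position 15: black
  position 21: black
  position 24: black
  position 30: black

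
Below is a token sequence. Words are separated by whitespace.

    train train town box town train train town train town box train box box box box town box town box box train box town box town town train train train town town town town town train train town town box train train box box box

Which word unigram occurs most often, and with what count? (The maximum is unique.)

Unigram frequencies (highest first):
  town: 16
  box: 15
  train: 14

"town", 16 times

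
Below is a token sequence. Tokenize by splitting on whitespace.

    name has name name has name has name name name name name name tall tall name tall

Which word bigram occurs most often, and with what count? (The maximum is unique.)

"name name", 6 times

Bigram frequencies (highest first):
  name name: 6
  name has: 3
  has name: 3
  name tall: 2
  tall tall: 1
  tall name: 1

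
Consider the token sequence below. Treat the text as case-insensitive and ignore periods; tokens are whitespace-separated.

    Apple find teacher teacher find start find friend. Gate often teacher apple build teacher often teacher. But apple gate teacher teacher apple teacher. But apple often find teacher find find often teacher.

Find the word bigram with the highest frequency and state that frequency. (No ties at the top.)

Bigram frequencies (highest first):
  often teacher: 3
  find teacher: 2
  teacher teacher: 2
  teacher find: 2
  teacher apple: 2
  teacher but: 2
  … (17 more, each ≤ 2)

"often teacher", 3 times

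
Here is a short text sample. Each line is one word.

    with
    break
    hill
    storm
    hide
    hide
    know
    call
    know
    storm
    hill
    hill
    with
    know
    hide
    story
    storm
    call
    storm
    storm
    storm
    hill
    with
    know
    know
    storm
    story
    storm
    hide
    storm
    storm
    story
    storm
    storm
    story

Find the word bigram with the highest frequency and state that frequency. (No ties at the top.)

"storm storm", 4 times

Bigram frequencies (highest first):
  storm storm: 4
  story storm: 3
  storm story: 3
  storm hide: 2
  know storm: 2
  storm hill: 2
  … (16 more, each ≤ 2)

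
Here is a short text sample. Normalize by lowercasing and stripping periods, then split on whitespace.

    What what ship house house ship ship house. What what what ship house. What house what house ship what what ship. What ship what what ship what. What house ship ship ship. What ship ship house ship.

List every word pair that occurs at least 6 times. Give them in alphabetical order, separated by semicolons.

Bigram counts meeting the condition (at least 6 times):
  what ship: 6
  what what: 6

what ship; what what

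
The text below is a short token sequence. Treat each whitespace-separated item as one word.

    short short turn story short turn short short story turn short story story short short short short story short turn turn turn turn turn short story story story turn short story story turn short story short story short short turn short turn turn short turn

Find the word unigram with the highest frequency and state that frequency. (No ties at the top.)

"short", 19 times

Unigram frequencies (highest first):
  short: 19
  turn: 14
  story: 12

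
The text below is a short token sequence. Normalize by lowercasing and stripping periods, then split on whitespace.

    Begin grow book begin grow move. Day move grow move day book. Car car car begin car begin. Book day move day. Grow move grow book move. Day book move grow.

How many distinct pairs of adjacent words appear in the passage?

31 tokens → 30 bigram windows in total.
Repeated bigrams (each contributes count−1 duplicates):
  move day: 4
  grow move: 3
  move grow: 3
  begin grow: 2
  book move: 2
  car begin: 2
  car car: 2
  day book: 2
  … (2 more repeated)
14 duplicate windows → 30 − 14 = 16 distinct.

16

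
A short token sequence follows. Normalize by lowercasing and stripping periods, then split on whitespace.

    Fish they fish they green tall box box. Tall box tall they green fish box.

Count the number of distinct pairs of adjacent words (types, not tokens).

15 tokens → 14 bigram windows in total.
Repeated bigrams (each contributes count−1 duplicates):
  box tall: 2
  fish they: 2
  tall box: 2
  they green: 2
4 duplicate windows → 14 − 4 = 10 distinct.

10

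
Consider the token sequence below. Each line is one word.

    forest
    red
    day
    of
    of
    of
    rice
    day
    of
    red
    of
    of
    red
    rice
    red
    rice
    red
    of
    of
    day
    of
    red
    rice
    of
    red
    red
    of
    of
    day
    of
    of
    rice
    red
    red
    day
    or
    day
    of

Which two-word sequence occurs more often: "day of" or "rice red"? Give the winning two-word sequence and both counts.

"day of" (5 vs 3)

"day of": 5 occurrences
"rice red": 3 occurrences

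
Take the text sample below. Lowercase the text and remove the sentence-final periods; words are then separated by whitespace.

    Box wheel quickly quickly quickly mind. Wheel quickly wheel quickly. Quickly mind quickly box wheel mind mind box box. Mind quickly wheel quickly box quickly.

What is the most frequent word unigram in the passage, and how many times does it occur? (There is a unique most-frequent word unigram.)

"quickly", 10 times

Unigram frequencies (highest first):
  quickly: 10
  box: 5
  wheel: 5
  mind: 5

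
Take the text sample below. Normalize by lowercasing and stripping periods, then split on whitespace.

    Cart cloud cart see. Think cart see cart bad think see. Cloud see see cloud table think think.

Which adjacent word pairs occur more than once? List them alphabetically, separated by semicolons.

cart see; see cloud

Bigram counts meeting the condition (more than once):
  cart see: 2
  see cloud: 2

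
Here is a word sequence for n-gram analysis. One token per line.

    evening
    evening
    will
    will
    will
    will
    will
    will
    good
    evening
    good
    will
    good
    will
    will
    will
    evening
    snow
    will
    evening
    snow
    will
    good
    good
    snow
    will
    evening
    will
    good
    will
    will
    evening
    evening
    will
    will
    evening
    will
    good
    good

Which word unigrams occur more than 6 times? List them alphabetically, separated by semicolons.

evening; good; will

Unigram counts meeting the condition (more than 6 times):
  evening: 9
  good: 8
  will: 19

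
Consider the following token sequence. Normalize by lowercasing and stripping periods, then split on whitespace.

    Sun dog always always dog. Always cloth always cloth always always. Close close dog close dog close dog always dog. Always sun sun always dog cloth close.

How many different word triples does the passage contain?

21

27 tokens → 25 trigram windows in total.
Repeated trigrams (each contributes count−1 duplicates):
  always cloth always: 2
  always dog always: 2
  close dog close: 2
  dog close dog: 2
4 duplicate windows → 25 − 4 = 21 distinct.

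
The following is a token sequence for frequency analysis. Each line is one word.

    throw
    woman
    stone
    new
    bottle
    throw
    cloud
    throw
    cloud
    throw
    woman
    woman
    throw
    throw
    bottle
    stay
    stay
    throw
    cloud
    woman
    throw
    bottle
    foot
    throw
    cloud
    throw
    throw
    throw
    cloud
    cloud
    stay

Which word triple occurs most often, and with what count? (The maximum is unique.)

Trigram frequencies (highest first):
  throw cloud throw: 3
  throw woman stone: 1
  woman stone new: 1
  stone new bottle: 1
  new bottle throw: 1
  bottle throw cloud: 1
  … (21 more, each ≤ 1)

"throw cloud throw", 3 times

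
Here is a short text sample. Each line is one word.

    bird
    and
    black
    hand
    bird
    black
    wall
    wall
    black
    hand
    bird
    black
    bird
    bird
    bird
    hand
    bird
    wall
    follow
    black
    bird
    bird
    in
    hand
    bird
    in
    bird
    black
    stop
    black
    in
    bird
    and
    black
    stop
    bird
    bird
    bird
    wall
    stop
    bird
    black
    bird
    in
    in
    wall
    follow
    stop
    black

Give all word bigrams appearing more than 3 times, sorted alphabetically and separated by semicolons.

Bigram counts meeting the condition (more than 3 times):
  bird bird: 5
  bird black: 4
  hand bird: 4

bird bird; bird black; hand bird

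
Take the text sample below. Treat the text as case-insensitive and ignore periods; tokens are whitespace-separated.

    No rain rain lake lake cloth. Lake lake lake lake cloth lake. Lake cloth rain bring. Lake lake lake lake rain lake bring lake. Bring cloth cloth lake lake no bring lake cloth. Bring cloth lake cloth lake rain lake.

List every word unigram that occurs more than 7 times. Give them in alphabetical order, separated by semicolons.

cloth; lake

Unigram counts meeting the condition (more than 7 times):
  cloth: 8
  lake: 20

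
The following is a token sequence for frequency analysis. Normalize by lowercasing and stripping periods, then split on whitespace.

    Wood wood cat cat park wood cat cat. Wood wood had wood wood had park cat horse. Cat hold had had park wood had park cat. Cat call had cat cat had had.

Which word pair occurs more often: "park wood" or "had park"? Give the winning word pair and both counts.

"had park" (3 vs 2)

"park wood": 2 occurrences
"had park": 3 occurrences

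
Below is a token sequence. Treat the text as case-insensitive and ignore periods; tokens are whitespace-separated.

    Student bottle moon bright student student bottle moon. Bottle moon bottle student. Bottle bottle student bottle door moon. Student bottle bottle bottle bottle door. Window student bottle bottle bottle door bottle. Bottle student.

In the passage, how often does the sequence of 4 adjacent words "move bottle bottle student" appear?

Scanning the 30 overlapping 4-gram windows for "move bottle bottle student":
  (none found)

0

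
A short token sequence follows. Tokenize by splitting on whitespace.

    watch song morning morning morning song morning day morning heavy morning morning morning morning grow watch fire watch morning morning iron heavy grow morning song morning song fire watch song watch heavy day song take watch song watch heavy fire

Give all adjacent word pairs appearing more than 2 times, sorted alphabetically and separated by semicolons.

Bigram counts meeting the condition (more than 2 times):
  morning morning: 6
  morning song: 3
  song morning: 3
  watch song: 3

morning morning; morning song; song morning; watch song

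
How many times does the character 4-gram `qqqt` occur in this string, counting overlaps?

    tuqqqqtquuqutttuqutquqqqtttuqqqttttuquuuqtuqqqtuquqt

Sliding a length-4 window over the 52 characters (49 positions):
  position 4–7: qqqt
  position 22–25: qqqt
  position 29–32: qqqt
  position 44–47: qqqt

4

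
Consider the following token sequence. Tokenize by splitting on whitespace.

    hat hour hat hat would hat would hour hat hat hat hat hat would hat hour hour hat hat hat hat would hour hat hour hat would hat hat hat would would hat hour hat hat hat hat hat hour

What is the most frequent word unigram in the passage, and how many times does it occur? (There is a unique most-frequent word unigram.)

"hat", 25 times

Unigram frequencies (highest first):
  hat: 25
  hour: 8
  would: 7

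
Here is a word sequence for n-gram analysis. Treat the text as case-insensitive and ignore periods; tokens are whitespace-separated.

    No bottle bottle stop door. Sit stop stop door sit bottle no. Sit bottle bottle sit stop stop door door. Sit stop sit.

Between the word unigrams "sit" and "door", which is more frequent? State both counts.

"sit" (6 vs 4)

"sit": 6 occurrences
"door": 4 occurrences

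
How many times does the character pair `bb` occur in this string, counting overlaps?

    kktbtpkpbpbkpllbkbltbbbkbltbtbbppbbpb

Sliding a length-2 window over the 37 characters (36 positions):
  position 21–22: bb
  position 22–23: bb
  position 30–31: bb
  position 34–35: bb

4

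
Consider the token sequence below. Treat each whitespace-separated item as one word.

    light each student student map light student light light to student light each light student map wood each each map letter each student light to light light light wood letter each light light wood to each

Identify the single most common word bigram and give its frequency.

Bigram frequencies (highest first):
  light light: 4
  student light: 3
  light each: 2
  each student: 2
  student map: 2
  light student: 2
  … (16 more, each ≤ 2)

"light light", 4 times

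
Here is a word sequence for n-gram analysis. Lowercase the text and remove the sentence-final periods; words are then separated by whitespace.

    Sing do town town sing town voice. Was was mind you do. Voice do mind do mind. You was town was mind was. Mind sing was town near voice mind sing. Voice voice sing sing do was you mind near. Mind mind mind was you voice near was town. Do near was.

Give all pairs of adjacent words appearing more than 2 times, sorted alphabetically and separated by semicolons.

Bigram counts meeting the condition (more than 2 times):
  was mind: 3
  was town: 3

was mind; was town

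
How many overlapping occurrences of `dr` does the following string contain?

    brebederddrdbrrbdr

Sliding a length-2 window over the 18 characters (17 positions):
  position 10–11: dr
  position 17–18: dr

2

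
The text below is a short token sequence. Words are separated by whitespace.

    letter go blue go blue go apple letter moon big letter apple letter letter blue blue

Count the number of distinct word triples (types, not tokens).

13

16 tokens → 14 trigram windows in total.
Repeated trigrams (each contributes count−1 duplicates):
  go blue go: 2
1 duplicate windows → 14 − 1 = 13 distinct.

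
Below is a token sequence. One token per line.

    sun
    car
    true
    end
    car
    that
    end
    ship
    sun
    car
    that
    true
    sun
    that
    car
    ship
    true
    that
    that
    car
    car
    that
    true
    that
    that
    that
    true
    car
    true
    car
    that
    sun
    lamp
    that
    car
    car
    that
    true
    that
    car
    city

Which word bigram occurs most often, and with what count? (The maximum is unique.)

"car that", 5 times

Bigram frequencies (highest first):
  car that: 5
  that true: 4
  that car: 4
  true that: 3
  that that: 3
  sun car: 2
  … (16 more, each ≤ 2)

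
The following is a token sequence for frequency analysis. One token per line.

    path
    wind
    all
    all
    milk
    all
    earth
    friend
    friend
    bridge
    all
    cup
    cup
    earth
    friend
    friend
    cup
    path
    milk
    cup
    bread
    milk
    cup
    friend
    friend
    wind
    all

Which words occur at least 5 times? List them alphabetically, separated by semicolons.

Unigram counts meeting the condition (at least 5 times):
  all: 5
  cup: 5
  friend: 6

all; cup; friend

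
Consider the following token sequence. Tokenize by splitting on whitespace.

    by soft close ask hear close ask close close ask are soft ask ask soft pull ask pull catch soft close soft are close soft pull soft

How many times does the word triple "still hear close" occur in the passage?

0

Scanning the 25 overlapping trigram windows for "still hear close":
  (none found)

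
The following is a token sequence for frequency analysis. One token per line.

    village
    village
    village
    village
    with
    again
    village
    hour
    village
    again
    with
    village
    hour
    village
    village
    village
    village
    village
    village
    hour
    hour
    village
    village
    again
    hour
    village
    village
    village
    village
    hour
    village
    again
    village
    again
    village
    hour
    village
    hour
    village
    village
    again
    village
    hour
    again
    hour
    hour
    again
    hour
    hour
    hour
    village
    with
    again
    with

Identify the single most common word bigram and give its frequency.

"village village", 13 times

Bigram frequencies (highest first):
  village village: 13
  hour village: 8
  village hour: 7
  village again: 5
  again village: 4
  hour hour: 4
  … (6 more, each ≤ 3)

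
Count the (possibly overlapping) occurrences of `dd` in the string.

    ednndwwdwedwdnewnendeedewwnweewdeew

Sliding a length-2 window over the 35 characters (34 positions):
  (no match at any position)

0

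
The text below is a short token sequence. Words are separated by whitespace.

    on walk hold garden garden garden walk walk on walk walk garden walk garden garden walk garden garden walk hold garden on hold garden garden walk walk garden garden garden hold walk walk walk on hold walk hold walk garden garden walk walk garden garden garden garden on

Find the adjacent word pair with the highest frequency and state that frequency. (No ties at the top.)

"garden garden", 11 times

Bigram frequencies (highest first):
  garden garden: 11
  garden walk: 6
  walk walk: 6
  walk garden: 6
  walk hold: 3
  hold garden: 3
  … (6 more, each ≤ 3)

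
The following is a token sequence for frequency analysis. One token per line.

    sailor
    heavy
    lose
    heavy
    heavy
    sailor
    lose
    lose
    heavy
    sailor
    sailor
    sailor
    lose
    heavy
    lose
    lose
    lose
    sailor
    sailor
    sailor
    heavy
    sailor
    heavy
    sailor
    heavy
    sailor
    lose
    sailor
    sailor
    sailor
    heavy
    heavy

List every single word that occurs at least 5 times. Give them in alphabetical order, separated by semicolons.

Unigram counts meeting the condition (at least 5 times):
  heavy: 10
  lose: 8
  sailor: 14

heavy; lose; sailor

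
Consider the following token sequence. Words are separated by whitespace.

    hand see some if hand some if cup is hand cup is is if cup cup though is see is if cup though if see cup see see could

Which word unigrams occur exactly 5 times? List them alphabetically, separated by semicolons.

Unigram counts meeting the condition (exactly 5 times):
  if: 5
  is: 5
  see: 5

if; is; see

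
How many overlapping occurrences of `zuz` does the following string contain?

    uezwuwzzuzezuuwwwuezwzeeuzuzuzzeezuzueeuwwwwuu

Sliding a length-3 window over the 46 characters (44 positions):
  position 8–10: zuz
  position 26–28: zuz
  position 28–30: zuz
  position 34–36: zuz

4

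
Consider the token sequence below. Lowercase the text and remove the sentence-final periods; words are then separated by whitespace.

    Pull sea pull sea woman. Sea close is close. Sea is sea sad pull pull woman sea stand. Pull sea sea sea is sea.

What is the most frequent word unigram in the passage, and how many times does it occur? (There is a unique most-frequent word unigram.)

Unigram frequencies (highest first):
  sea: 10
  pull: 5
  is: 3
  woman: 2
  close: 2
  sad: 1
  … (1 more, each ≤ 1)

"sea", 10 times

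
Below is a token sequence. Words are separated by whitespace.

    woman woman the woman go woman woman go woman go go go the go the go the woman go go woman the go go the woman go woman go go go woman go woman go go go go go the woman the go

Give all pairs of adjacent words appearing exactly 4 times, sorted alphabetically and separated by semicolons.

the go; the woman

Bigram counts meeting the condition (exactly 4 times):
  the go: 4
  the woman: 4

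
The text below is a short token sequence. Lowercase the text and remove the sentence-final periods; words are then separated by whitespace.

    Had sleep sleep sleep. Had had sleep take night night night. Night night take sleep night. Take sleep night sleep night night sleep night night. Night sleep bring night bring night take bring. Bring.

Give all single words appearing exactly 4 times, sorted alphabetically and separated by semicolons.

bring; take

Unigram counts meeting the condition (exactly 4 times):
  bring: 4
  take: 4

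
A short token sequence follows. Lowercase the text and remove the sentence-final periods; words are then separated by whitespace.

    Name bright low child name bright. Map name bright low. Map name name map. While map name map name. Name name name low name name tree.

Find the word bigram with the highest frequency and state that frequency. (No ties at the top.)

"name name", 5 times

Bigram frequencies (highest first):
  name name: 5
  map name: 4
  name bright: 3
  bright low: 2
  name map: 2
  low child: 1
  … (8 more, each ≤ 1)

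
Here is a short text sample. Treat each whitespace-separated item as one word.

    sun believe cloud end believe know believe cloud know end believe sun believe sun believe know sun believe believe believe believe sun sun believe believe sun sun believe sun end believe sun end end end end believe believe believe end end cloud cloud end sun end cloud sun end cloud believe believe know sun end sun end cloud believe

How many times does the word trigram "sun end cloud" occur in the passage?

3

Scanning the 57 overlapping trigram windows for "sun end cloud":
  position 45–47: sun end cloud
  position 48–50: sun end cloud
  position 56–58: sun end cloud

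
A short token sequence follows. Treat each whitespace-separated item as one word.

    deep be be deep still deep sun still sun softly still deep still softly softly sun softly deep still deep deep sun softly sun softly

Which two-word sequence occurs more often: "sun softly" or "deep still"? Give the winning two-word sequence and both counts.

"sun softly": 4 occurrences
"deep still": 3 occurrences

"sun softly" (4 vs 3)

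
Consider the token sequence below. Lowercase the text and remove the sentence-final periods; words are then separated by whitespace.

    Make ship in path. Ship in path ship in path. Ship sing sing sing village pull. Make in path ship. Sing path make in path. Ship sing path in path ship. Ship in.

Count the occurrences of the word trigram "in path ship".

Scanning the 31 overlapping trigram windows for "in path ship":
  position 3–5: in path ship
  position 6–8: in path ship
  position 9–11: in path ship
  position 18–20: in path ship
  position 24–26: in path ship
  position 29–31: in path ship

6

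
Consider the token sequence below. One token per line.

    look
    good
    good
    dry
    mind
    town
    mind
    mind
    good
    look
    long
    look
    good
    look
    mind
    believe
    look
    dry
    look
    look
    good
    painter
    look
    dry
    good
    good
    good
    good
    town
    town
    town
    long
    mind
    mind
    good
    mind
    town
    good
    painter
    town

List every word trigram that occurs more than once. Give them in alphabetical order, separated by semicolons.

Trigram counts meeting the condition (more than once):
  good good good: 2
  mind mind good: 2

good good good; mind mind good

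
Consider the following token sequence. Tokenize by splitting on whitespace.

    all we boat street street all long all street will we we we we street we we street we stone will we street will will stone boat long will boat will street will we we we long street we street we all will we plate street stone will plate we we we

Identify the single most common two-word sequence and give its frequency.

"we we", 8 times

Bigram frequencies (highest first):
  we we: 8
  will we: 4
  we street: 4
  street we: 4
  street will: 3
  stone will: 2
  … (26 more, each ≤ 1)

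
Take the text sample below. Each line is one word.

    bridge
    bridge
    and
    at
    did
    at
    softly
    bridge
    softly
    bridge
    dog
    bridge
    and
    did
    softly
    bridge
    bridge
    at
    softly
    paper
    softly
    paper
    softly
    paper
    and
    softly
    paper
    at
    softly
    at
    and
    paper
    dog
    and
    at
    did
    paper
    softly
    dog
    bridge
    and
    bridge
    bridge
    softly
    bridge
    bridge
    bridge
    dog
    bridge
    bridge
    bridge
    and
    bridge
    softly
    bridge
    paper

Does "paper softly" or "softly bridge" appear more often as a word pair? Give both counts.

"softly bridge" (5 vs 3)

"paper softly": 3 occurrences
"softly bridge": 5 occurrences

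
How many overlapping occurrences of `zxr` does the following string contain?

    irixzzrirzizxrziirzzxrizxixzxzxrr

Sliding a length-3 window over the 33 characters (31 positions):
  position 12–14: zxr
  position 20–22: zxr
  position 30–32: zxr

3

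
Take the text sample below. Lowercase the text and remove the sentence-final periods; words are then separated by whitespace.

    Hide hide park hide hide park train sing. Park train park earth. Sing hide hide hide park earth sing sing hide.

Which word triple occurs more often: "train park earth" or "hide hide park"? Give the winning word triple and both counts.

"train park earth": 1 occurrence
"hide hide park": 3 occurrences

"hide hide park" (3 vs 1)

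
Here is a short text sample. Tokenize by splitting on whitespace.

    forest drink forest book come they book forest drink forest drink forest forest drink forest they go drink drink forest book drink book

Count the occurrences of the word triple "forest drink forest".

Scanning the 21 overlapping trigram windows for "forest drink forest":
  position 1–3: forest drink forest
  position 8–10: forest drink forest
  position 10–12: forest drink forest
  position 13–15: forest drink forest

4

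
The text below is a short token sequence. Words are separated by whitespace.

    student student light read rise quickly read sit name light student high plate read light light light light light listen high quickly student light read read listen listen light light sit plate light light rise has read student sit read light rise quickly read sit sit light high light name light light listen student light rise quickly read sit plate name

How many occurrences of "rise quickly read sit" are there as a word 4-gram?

3

Scanning the 58 overlapping 4-gram windows for "rise quickly read sit":
  position 5–8: rise quickly read sit
  position 42–45: rise quickly read sit
  position 56–59: rise quickly read sit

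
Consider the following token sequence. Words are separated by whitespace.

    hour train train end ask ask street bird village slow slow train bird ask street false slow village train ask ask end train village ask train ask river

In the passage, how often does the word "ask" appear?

7

Scanning the 28 tokens for "ask":
  position 5: ask
  position 6: ask
  position 14: ask
  position 20: ask
  position 21: ask
  position 25: ask
  position 27: ask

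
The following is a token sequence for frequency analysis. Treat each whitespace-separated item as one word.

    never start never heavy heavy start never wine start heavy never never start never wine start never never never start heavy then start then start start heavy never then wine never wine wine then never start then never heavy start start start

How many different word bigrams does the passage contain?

20

42 tokens → 41 bigram windows in total.
Repeated bigrams (each contributes count−1 duplicates):
  never start: 4
  start never: 4
  never never: 3
  never wine: 3
  start heavy: 3
  start start: 3
  heavy never: 2
  heavy start: 2
  … (5 more repeated)
21 duplicate windows → 41 − 21 = 20 distinct.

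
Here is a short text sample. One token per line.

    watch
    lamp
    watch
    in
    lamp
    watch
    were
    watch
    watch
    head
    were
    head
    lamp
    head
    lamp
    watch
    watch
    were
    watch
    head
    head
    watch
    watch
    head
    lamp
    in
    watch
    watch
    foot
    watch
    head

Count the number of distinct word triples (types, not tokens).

31 tokens → 29 trigram windows in total.
Repeated trigrams (each contributes count−1 duplicates):
  watch watch head: 2
  watch were watch: 2
2 duplicate windows → 29 − 2 = 27 distinct.

27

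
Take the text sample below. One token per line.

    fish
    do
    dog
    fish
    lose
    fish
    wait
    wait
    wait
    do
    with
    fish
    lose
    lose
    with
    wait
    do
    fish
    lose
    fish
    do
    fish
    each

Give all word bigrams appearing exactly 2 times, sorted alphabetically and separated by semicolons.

Bigram counts meeting the condition (exactly 2 times):
  do fish: 2
  fish do: 2
  lose fish: 2
  wait do: 2
  wait wait: 2

do fish; fish do; lose fish; wait do; wait wait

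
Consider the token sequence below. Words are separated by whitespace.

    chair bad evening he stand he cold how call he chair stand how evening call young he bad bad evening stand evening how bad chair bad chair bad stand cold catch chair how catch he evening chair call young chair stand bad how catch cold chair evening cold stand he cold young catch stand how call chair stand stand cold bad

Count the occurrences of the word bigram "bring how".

0

Scanning the 60 overlapping bigram windows for "bring how":
  (none found)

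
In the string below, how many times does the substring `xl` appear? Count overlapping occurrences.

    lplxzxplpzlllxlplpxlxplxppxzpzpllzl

2

Sliding a length-2 window over the 35 characters (34 positions):
  position 14–15: xl
  position 19–20: xl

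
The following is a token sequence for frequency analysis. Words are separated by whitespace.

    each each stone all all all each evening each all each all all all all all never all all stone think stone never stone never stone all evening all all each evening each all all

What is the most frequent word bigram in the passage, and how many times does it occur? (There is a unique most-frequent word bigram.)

"all all", 9 times

Bigram frequencies (highest first):
  all all: 9
  all each: 3
  each all: 3
  stone all: 2
  each evening: 2
  evening each: 2
  … (11 more, each ≤ 2)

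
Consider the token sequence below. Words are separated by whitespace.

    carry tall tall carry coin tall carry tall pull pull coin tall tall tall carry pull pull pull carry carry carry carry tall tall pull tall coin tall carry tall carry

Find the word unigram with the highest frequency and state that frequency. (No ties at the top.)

"tall", 12 times

Unigram frequencies (highest first):
  tall: 12
  carry: 10
  pull: 6
  coin: 3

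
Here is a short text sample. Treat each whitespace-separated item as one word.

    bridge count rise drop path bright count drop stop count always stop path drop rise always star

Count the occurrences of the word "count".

3

Scanning the 17 tokens for "count":
  position 2: count
  position 7: count
  position 10: count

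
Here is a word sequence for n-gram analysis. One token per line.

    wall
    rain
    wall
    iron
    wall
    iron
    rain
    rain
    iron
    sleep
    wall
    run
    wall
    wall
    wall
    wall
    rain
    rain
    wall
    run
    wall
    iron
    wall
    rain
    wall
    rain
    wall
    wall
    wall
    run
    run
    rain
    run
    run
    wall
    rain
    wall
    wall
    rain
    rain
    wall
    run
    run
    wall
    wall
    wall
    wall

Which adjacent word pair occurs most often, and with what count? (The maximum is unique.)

Bigram frequencies (highest first):
  wall wall: 9
  wall rain: 6
  rain wall: 6
  wall run: 4
  run wall: 4
  wall iron: 3
  … (9 more, each ≤ 3)

"wall wall", 9 times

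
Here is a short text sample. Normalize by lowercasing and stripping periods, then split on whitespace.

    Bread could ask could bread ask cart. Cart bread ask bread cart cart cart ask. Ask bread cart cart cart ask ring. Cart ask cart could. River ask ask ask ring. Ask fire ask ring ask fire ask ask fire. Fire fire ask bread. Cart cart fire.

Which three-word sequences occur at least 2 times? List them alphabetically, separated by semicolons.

Trigram counts meeting the condition (at least 2 times):
  ask bread cart: 3
  ask fire ask: 2
  ask ring ask: 2
  bread cart cart: 3
  cart cart ask: 2
  cart cart cart: 2
  ring ask fire: 2

ask bread cart; ask fire ask; ask ring ask; bread cart cart; cart cart ask; cart cart cart; ring ask fire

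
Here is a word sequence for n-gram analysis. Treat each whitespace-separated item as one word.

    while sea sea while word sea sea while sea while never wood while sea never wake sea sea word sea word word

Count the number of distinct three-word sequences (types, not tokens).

22 tokens → 20 trigram windows in total.
Repeated trigrams (each contributes count−1 duplicates):
  sea sea while: 2
1 duplicate windows → 20 − 1 = 19 distinct.

19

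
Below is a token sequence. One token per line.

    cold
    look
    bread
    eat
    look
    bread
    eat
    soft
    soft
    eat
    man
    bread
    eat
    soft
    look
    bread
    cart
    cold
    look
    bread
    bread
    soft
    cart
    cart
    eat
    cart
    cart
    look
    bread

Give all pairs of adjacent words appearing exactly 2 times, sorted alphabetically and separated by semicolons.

Bigram counts meeting the condition (exactly 2 times):
  cart cart: 2
  cold look: 2
  eat soft: 2

cart cart; cold look; eat soft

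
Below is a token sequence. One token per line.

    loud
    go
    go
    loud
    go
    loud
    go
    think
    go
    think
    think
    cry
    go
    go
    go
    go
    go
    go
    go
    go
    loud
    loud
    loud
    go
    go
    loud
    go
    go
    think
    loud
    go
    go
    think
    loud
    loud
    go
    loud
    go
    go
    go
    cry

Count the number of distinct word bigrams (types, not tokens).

11

41 tokens → 40 bigram windows in total.
Repeated bigrams (each contributes count−1 duplicates):
  go go: 13
  loud go: 8
  go loud: 5
  go think: 4
  loud loud: 3
  think loud: 2
29 duplicate windows → 40 − 29 = 11 distinct.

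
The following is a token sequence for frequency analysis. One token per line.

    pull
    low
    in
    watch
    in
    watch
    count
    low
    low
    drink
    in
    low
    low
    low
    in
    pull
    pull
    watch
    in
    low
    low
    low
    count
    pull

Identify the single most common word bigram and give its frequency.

Bigram frequencies (highest first):
  low low: 5
  low in: 2
  in watch: 2
  watch in: 2
  in low: 2
  pull low: 1
  … (9 more, each ≤ 1)

"low low", 5 times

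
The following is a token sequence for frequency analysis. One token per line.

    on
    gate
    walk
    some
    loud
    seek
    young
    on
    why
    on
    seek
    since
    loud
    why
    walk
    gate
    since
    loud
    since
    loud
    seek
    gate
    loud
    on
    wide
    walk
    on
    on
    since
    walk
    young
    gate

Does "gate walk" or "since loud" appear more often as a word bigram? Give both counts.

"since loud" (3 vs 1)

"gate walk": 1 occurrence
"since loud": 3 occurrences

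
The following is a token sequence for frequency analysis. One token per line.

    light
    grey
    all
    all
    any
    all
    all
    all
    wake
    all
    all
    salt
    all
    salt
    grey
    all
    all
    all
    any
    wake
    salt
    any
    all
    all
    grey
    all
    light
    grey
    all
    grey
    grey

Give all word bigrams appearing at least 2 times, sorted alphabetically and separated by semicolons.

all all; all any; all grey; all salt; any all; grey all; light grey

Bigram counts meeting the condition (at least 2 times):
  all all: 7
  all any: 2
  all grey: 2
  all salt: 2
  any all: 2
  grey all: 4
  light grey: 2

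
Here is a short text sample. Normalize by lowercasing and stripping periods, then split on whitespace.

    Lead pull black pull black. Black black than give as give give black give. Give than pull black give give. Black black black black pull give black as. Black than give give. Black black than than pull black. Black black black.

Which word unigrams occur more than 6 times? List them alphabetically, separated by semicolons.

black; give

Unigram counts meeting the condition (more than 6 times):
  black: 18
  give: 10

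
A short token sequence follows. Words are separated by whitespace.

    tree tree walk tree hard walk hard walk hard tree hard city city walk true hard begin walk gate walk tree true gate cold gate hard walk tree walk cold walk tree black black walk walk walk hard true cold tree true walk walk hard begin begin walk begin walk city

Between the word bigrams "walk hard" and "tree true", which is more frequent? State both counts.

"walk hard" (4 vs 2)

"walk hard": 4 occurrences
"tree true": 2 occurrences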